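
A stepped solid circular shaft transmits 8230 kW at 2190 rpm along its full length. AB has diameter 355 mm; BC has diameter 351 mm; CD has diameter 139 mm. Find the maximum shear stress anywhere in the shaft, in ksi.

9.87 ksi

ω = 2π·2190/60 = 229.3 rad/s, so T = P/ω = 8230×10³ / 229.3 = 35890 N·m.
Under the same torque, τ_max = 16T/(πd³) is largest where d is smallest — segment CD (d = 139 mm).
τ_max = 16·35890/(π·(0.139)³) = 6.805×10^7 Pa.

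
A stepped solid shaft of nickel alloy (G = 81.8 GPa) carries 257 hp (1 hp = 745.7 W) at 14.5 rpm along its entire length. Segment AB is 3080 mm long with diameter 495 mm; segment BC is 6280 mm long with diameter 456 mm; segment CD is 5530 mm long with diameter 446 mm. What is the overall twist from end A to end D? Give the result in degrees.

0.303°

ω = 2π·14.5/60 = 1.518 rad/s, so T = P/ω = 257×745.7 / 1.518 = 126200 N·m.
J_AB = π(0.495)⁴/32 = 5.89×10^-3 m⁴; J_BC = π(0.456)⁴/32 = 4.24×10^-3 m⁴; J_CD = π(0.446)⁴/32 = 3.88×10^-3 m⁴.
θ = (T/G)·Σ L_i/J_i = (126200/81.8×10⁹)·(3.08/5.89×10^-3 + 6.28/4.24×10^-3 + 5.53/3.88×10^-3) = 5.285×10^-3 rad.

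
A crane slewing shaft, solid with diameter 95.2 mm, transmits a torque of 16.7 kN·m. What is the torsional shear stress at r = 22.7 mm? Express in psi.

6820 psi

J = πd⁴/32 = π(0.0952)⁴/32 = 8.064×10^-6 m⁴.
Shear stress varies linearly with radius: τ = T·r/J = 16700 × 0.0227 / 8.064×10^-6 = 4.701×10^7 Pa.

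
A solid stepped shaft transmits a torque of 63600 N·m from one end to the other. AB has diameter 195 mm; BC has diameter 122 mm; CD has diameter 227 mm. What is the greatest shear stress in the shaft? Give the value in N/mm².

178 N/mm²

Under the same torque, τ_max = 16T/(πd³) is largest where d is smallest — segment BC (d = 122 mm).
τ_max = 16·63600/(π·(0.122)³) = 1.784×10^8 Pa.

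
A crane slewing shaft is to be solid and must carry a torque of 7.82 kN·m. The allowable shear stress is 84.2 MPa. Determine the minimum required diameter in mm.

77.9 mm

For a solid shaft τ_max = 16T/(πd³), so d = (16T/(π τ_allow))^(1/3) = (16·7820/(π·8.42×10^7))^(1/3) = 0.07792 m.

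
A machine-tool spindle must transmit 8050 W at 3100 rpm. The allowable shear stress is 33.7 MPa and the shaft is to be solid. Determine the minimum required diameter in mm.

ω = 2π·3100/60 = 324.6 rad/s, so T = P/ω = 8050 / 324.6 = 24.80 N·m.
For a solid shaft τ_max = 16T/(πd³), so d = (16T/(π τ_allow))^(1/3) = (16·24.80/(π·3.37×10^7))^(1/3) = 0.01553 m.

15.5 mm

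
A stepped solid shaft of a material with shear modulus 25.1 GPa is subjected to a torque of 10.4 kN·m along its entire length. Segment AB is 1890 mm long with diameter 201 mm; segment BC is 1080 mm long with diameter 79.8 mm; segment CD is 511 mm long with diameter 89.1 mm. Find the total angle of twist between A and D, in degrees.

J_AB = π(0.201)⁴/32 = 1.60×10^-4 m⁴; J_BC = π(0.0798)⁴/32 = 3.98×10^-6 m⁴; J_CD = π(0.0891)⁴/32 = 6.19×10^-6 m⁴.
θ = (T/G)·Σ L_i/J_i = (10400/25.1×10⁹)·(1.89/1.60×10^-4 + 1.08/3.98×10^-6 + 0.511/6.19×10^-6) = 0.1515 rad.

8.68°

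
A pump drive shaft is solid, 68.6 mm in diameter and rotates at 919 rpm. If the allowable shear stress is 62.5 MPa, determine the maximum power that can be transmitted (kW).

J = πd⁴/32 = π(0.0686)⁴/32 = 2.174×10^-6 m⁴.
T_max = τ_allow·J/r = 6.25×10^7 × 2.174×10^-6 / 0.0343 = 3962 N·m.
ω = 2π·919/60 = 96.24 rad/s, so P_max = T_max·ω = 3.813×10^5 W.

381 kW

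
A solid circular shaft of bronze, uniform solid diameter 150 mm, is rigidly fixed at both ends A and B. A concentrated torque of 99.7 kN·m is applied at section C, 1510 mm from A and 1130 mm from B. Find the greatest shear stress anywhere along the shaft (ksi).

With uniform GJ and both ends fixed, compatibility θ_AC = θ_CB gives T_A·a = T_B·b, together with T_A + T_B = T₀.
T_A = T₀·b/(a+b) = 99700·1130/2640 = 42670 N·m; T_B = 57030 N·m.
τ in each portion: τ_AC = 6.44×10^7 Pa, τ_CB = 8.61×10^7 Pa; maximum is in CB.
τ_max = T_CB·r/J = 57030·0.0750/4.97×10^-5 = 8.605×10^7 Pa.

12.5 ksi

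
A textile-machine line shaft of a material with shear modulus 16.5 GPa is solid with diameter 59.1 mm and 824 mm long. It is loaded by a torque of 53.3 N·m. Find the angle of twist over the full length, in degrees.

0.127°

J = πd⁴/32 = π(0.0591)⁴/32 = 1.198×10^-6 m⁴.
θ = T·L/(G·J) = 53.30 × 0.824 / (16.5×10⁹ × 1.198×10^-6) = 2.222×10^-3 rad.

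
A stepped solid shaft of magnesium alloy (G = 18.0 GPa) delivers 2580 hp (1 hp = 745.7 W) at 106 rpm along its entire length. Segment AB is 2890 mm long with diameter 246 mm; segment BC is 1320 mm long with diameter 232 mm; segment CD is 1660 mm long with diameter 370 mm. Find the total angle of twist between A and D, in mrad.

131 mrad

ω = 2π·106/60 = 11.10 rad/s, so T = P/ω = 2580×745.7 / 11.10 = 173300 N·m.
J_AB = π(0.246)⁴/32 = 3.60×10^-4 m⁴; J_BC = π(0.232)⁴/32 = 2.84×10^-4 m⁴; J_CD = π(0.370)⁴/32 = 1.84×10^-3 m⁴.
θ = (T/G)·Σ L_i/J_i = (173300/18.0×10⁹)·(2.89/3.60×10^-4 + 1.32/2.84×10^-4 + 1.66/1.84×10^-3) = 0.1308 rad.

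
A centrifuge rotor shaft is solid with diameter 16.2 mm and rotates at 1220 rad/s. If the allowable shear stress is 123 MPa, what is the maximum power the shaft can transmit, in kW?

125 kW

J = πd⁴/32 = π(0.0162)⁴/32 = 6.762×10^-9 m⁴.
T_max = τ_allow·J/r = 1.23×10^8 × 6.762×10^-9 / 0.00810 = 102.7 N·m.
ω = 1220 rad/s, so P_max = T_max·ω = 1.253×10^5 W.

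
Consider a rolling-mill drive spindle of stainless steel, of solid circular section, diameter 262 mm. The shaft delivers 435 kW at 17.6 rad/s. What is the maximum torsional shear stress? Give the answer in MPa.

ω = 17.6 rad/s, so T = P/ω = 435×10³ / 17.60 = 24720 N·m.
J = πd⁴/32 = π(0.262)⁴/32 = 4.626×10^-4 m⁴.
τ_max = T·r/J = 24720 × 0.131 / 4.626×10^-4 = 6.999×10^6 Pa.

7.00 MPa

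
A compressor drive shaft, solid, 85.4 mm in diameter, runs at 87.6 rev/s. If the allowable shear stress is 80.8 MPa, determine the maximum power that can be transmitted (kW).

J = πd⁴/32 = π(0.0854)⁴/32 = 5.222×10^-6 m⁴.
T_max = τ_allow·J/r = 8.08×10^7 × 5.222×10^-6 / 0.0427 = 9881 N·m.
ω = 2π·87.6 = 550.4 rad/s, so P_max = T_max·ω = 5.439×10^6 W.

5440 kW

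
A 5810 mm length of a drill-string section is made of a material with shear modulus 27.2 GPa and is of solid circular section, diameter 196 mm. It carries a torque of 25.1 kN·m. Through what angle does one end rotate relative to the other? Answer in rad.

0.0370 rad

J = πd⁴/32 = π(0.196)⁴/32 = 1.449×10^-4 m⁴.
θ = T·L/(G·J) = 25100 × 5.81 / (27.2×10⁹ × 1.449×10^-4) = 0.03700 rad.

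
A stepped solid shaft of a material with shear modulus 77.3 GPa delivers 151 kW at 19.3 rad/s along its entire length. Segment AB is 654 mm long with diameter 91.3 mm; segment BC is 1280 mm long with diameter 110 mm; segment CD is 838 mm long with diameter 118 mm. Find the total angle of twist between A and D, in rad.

ω = 19.3 rad/s, so T = P/ω = 151×10³ / 19.30 = 7824 N·m.
J_AB = π(0.0913)⁴/32 = 6.82×10^-6 m⁴; J_BC = π(0.110)⁴/32 = 1.44×10^-5 m⁴; J_CD = π(0.118)⁴/32 = 1.90×10^-5 m⁴.
θ = (T/G)·Σ L_i/J_i = (7824/77.3×10⁹)·(0.654/6.82×10^-6 + 1.28/1.44×10^-5 + 0.838/1.90×10^-5) = 0.02317 rad.

0.0232 rad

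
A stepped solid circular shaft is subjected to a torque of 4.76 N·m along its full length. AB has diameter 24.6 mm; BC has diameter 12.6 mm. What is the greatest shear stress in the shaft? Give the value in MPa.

12.1 MPa

Under the same torque, τ_max = 16T/(πd³) is largest where d is smallest — segment BC (d = 12.6 mm).
τ_max = 16·4.760/(π·(0.0126)³) = 1.212×10^7 Pa.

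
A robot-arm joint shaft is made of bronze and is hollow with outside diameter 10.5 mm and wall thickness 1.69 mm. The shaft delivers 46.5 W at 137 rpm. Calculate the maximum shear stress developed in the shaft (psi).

2620 psi

ω = 2π·137/60 = 14.35 rad/s, so T = P/ω = 46.5 / 14.35 = 3.241 N·m.
J = π(d_o⁴ − d_i⁴)/32 = π(0.0105⁴ − 0.00712⁴)/32 = 9.410×10^-10 m⁴.
τ_max = T·r/J = 3.241 × 0.00525 / 9.410×10^-10 = 1.808×10^7 Pa.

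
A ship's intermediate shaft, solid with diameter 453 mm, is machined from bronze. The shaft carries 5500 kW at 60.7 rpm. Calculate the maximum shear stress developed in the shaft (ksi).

6.88 ksi

ω = 2π·60.7/60 = 6.356 rad/s, so T = P/ω = 5500×10³ / 6.356 = 865300 N·m.
J = πd⁴/32 = π(0.453)⁴/32 = 4.134×10^-3 m⁴.
τ_max = T·r/J = 865300 × 0.227 / 4.134×10^-3 = 4.740×10^7 Pa.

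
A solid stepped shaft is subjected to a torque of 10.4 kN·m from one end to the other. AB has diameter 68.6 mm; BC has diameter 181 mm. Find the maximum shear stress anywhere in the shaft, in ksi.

23.8 ksi

Under the same torque, τ_max = 16T/(πd³) is largest where d is smallest — segment AB (d = 68.6 mm).
τ_max = 16·10400/(π·(0.0686)³) = 1.641×10^8 Pa.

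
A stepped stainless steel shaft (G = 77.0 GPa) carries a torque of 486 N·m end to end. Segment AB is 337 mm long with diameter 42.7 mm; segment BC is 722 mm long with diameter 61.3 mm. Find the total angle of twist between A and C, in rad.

J_AB = π(0.0427)⁴/32 = 3.26×10^-7 m⁴; J_BC = π(0.0613)⁴/32 = 1.39×10^-6 m⁴.
θ = (T/G)·Σ L_i/J_i = (486.0/77.0×10⁹)·(0.337/3.26×10^-7 + 0.722/1.39×10^-6) = 9.805×10^-3 rad.

0.00980 rad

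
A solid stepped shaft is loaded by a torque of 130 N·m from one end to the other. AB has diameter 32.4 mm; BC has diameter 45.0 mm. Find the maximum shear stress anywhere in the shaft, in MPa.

19.5 MPa

Under the same torque, τ_max = 16T/(πd³) is largest where d is smallest — segment AB (d = 32.4 mm).
τ_max = 16·130.0/(π·(0.0324)³) = 1.947×10^7 Pa.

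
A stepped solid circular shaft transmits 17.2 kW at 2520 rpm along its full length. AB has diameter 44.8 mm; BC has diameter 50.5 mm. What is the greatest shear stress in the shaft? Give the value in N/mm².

3.69 N/mm²

ω = 2π·2520/60 = 263.9 rad/s, so T = P/ω = 17.2×10³ / 263.9 = 65.18 N·m.
Under the same torque, τ_max = 16T/(πd³) is largest where d is smallest — segment AB (d = 44.8 mm).
τ_max = 16·65.18/(π·(0.0448)³) = 3.692×10^6 Pa.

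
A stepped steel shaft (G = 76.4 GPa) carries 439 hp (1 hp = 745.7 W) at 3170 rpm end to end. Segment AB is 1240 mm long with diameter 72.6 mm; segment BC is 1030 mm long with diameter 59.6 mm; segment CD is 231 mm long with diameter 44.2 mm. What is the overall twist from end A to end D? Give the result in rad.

ω = 2π·3170/60 = 332.0 rad/s, so T = P/ω = 439×745.7 / 332.0 = 986.1 N·m.
J_AB = π(0.0726)⁴/32 = 2.73×10^-6 m⁴; J_BC = π(0.0596)⁴/32 = 1.24×10^-6 m⁴; J_CD = π(0.0442)⁴/32 = 3.75×10^-7 m⁴.
θ = (T/G)·Σ L_i/J_i = (986.1/76.4×10⁹)·(1.24/2.73×10^-6 + 1.03/1.24×10^-6 + 0.231/3.75×10^-7) = 0.02456 rad.

0.0246 rad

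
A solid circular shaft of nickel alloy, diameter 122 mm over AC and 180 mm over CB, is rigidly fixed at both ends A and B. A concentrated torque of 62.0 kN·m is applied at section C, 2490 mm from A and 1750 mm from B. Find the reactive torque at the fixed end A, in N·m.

8010 N·m

Compatibility: T_A·a/J_AC = T_B·b/J_CB with T_A + T_B = T₀.
J_AC = 2.17×10^-5 m⁴, J_CB = 1.03×10^-4 m⁴, so T_A = T₀·(J_AC/a)/((J_AC/a)+(J_CB/b)) = 8008 N·m, T_B = 53990 N·m.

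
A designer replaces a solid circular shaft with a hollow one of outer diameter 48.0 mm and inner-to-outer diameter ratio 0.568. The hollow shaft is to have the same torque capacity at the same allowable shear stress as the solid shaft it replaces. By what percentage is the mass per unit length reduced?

27.1 %

Equal τ_max and T ⇒ the solid shaft needs d_s³ = d_o³(1−k⁴), so d_s = 48.0·(1−0.568⁴)^(1/3) = 46.27 mm.
Area ratio A_h/A_s = d_o²(1−k²)/d_s² = (1−k²)/(1−k⁴)^(2/3) = 0.7289.
Mass saving = 1 − 0.7289 = 27.1 %.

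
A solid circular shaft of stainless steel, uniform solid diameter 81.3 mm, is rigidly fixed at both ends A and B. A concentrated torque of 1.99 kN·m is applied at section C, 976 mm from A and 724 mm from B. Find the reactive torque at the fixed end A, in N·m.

848 N·m

With uniform GJ and both ends fixed, compatibility θ_AC = θ_CB gives T_A·a = T_B·b, together with T_A + T_B = T₀.
T_A = T₀·b/(a+b) = 1990·724/1700 = 847.5 N·m; T_B = 1142 N·m.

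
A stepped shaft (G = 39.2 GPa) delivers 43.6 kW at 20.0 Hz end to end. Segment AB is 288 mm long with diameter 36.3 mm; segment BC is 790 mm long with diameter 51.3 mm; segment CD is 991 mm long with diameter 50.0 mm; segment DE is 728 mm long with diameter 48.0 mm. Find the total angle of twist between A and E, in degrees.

ω = 2π·20.0 = 125.7 rad/s, so T = P/ω = 43.6×10³ / 125.7 = 347.0 N·m.
J_AB = π(0.0363)⁴/32 = 1.70×10^-7 m⁴; J_BC = π(0.0513)⁴/32 = 6.80×10^-7 m⁴; J_CD = π(0.0500)⁴/32 = 6.14×10^-7 m⁴; J_DE = π(0.0480)⁴/32 = 5.21×10^-7 m⁴.
θ = (T/G)·Σ L_i/J_i = (347.0/39.2×10⁹)·(0.288/1.70×10^-7 + 0.790/6.80×10^-7 + 0.991/6.14×10^-7 + 0.728/5.21×10^-7) = 0.05190 rad.

2.97°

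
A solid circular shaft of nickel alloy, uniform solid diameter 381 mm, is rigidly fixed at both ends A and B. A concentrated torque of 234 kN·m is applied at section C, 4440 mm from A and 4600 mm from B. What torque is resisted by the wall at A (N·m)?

119000 N·m

With uniform GJ and both ends fixed, compatibility θ_AC = θ_CB gives T_A·a = T_B·b, together with T_A + T_B = T₀.
T_A = T₀·b/(a+b) = 234000·4600/9040 = 119100 N·m; T_B = 114900 N·m.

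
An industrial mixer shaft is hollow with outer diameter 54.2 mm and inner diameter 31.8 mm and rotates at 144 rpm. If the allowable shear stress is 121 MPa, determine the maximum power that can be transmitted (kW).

50.3 kW

J = π(d_o⁴ − d_i⁴)/32 = π(0.0542⁴ − 0.0318⁴)/32 = 7.468×10^-7 m⁴.
T_max = τ_allow·J/r = 1.21×10^8 × 7.468×10^-7 / 0.0271 = 3335 N·m.
ω = 2π·144/60 = 15.08 rad/s, so P_max = T_max·ω = 5.028×10^4 W.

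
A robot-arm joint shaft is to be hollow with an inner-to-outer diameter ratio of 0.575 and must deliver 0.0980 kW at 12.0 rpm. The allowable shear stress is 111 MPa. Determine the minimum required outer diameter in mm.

ω = 2π·12.0/60 = 1.257 rad/s, so T = P/ω = 0.0980×10³ / 1.257 = 77.99 N·m.
For a hollow shaft with d_i/d_o = 0.575: τ_max = 16T/(π d_o³ (1−k⁴)), so d_o = [16T/(π τ_allow (1−k⁴))]^(1/3) = [16·77.99/(π·1.11×10^8·0.8907)]^(1/3) = 0.01590 m.

15.9 mm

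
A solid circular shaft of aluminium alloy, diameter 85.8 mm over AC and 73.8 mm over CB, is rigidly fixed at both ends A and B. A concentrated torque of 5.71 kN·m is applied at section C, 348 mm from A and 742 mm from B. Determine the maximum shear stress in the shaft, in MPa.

36.6 MPa

Compatibility: T_A·a/J_AC = T_B·b/J_CB with T_A + T_B = T₀.
J_AC = 5.32×10^-6 m⁴, J_CB = 2.91×10^-6 m⁴, so T_A = T₀·(J_AC/a)/((J_AC/a)+(J_CB/b)) = 4544 N·m, T_B = 1166 N·m.
τ in each portion: τ_AC = 3.66×10^7 Pa, τ_CB = 1.48×10^7 Pa; maximum is in AC.
τ_max = T_AC·r/J = 4544·0.0429/5.32×10^-6 = 3.664×10^7 Pa.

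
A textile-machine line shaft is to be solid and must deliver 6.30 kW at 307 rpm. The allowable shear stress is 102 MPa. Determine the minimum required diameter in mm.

ω = 2π·307/60 = 32.15 rad/s, so T = P/ω = 6.30×10³ / 32.15 = 196.0 N·m.
For a solid shaft τ_max = 16T/(πd³), so d = (16T/(π τ_allow))^(1/3) = (16·196.0/(π·1.02×10^8))^(1/3) = 0.02139 m.

21.4 mm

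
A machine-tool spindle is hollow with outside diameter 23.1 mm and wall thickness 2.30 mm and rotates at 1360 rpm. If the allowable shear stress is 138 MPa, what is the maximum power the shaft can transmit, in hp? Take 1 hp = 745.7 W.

37.5 hp

J = π(d_o⁴ − d_i⁴)/32 = π(0.0231⁴ − 0.0185⁴)/32 = 1.645×10^-8 m⁴.
T_max = τ_allow·J/r = 1.38×10^8 × 1.645×10^-8 / 0.0116 = 196.6 N·m.
ω = 2π·1360/60 = 142.4 rad/s, so P_max = T_max·ω = 2.800×10^4 W.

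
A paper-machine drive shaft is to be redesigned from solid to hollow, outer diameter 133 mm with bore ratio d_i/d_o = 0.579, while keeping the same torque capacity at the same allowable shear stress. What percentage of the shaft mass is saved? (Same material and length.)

Equal τ_max and T ⇒ the solid shaft needs d_s³ = d_o³(1−k⁴), so d_s = 133·(1−0.579⁴)^(1/3) = 127.8 mm.
Area ratio A_h/A_s = d_o²(1−k²)/d_s² = (1−k²)/(1−k⁴)^(2/3) = 0.7197.
Mass saving = 1 − 0.7197 = 28.0 %.

28.0 %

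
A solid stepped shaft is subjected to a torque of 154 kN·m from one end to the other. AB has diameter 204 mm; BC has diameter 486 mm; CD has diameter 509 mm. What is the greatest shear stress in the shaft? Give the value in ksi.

13.4 ksi

Under the same torque, τ_max = 16T/(πd³) is largest where d is smallest — segment AB (d = 204 mm).
τ_max = 16·154000/(π·(0.204)³) = 9.238×10^7 Pa.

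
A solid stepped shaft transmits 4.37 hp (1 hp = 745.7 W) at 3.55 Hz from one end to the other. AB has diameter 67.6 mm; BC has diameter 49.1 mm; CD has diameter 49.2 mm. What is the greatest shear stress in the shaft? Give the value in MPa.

6.29 MPa

ω = 2π·3.55 = 22.31 rad/s, so T = P/ω = 4.37×745.7 / 22.31 = 146.1 N·m.
Under the same torque, τ_max = 16T/(πd³) is largest where d is smallest — segment BC (d = 49.1 mm).
τ_max = 16·146.1/(π·(0.0491)³) = 6.286×10^6 Pa.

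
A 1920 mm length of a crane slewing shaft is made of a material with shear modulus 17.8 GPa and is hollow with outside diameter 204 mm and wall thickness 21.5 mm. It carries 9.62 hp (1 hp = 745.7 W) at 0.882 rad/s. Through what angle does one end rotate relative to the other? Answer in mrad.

8.43 mrad

ω = 0.882 rad/s, so T = P/ω = 9.62×745.7 / 0.8820 = 8133 N·m.
J = π(d_o⁴ − d_i⁴)/32 = π(0.204⁴ − 0.161⁴)/32 = 1.041×10^-4 m⁴.
θ = T·L/(G·J) = 8133 × 1.92 / (17.8×10⁹ × 1.041×10^-4) = 8.430×10^-3 rad.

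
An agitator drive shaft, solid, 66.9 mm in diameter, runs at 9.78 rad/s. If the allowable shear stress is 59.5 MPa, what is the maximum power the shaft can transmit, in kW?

34.2 kW

J = πd⁴/32 = π(0.0669)⁴/32 = 1.967×10^-6 m⁴.
T_max = τ_allow·J/r = 5.95×10^7 × 1.967×10^-6 / 0.0335 = 3498 N·m.
ω = 9.78 rad/s, so P_max = T_max·ω = 3.421×10^4 W.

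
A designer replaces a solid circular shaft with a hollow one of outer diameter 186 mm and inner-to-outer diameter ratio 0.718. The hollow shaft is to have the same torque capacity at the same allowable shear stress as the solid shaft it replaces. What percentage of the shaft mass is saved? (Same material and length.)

Equal τ_max and T ⇒ the solid shaft needs d_s³ = d_o³(1−k⁴), so d_s = 186·(1−0.718⁴)^(1/3) = 167.8 mm.
Area ratio A_h/A_s = d_o²(1−k²)/d_s² = (1−k²)/(1−k⁴)^(2/3) = 0.5953.
Mass saving = 1 − 0.5953 = 40.5 %.

40.5 %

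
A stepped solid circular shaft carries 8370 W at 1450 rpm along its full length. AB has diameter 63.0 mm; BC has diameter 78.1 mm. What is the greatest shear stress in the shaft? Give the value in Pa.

ω = 2π·1450/60 = 151.8 rad/s, so T = P/ω = 8370 / 151.8 = 55.12 N·m.
Under the same torque, τ_max = 16T/(πd³) is largest where d is smallest — segment AB (d = 63.0 mm).
τ_max = 16·55.12/(π·(0.0630)³) = 1.123×10^6 Pa.

1.12e6 Pa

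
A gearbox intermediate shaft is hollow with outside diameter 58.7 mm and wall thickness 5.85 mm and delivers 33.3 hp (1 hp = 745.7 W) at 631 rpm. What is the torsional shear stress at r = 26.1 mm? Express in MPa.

ω = 2π·631/60 = 66.08 rad/s, so T = P/ω = 33.3×745.7 / 66.08 = 375.8 N·m.
J = π(d_o⁴ − d_i⁴)/32 = π(0.0587⁴ − 0.0470⁴)/32 = 6.865×10^-7 m⁴.
Shear stress varies linearly with radius: τ = T·r/J = 375.8 × 0.0261 / 6.865×10^-7 = 1.429×10^7 Pa.

14.3 MPa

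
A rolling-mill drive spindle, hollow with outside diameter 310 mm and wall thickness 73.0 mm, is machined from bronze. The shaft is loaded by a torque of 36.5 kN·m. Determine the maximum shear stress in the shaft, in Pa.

6.77e6 Pa

J = π(d_o⁴ − d_i⁴)/32 = π(0.310⁴ − 0.164⁴)/32 = 8.356×10^-4 m⁴.
τ_max = T·r/J = 36500 × 0.155 / 8.356×10^-4 = 6.770×10^6 Pa.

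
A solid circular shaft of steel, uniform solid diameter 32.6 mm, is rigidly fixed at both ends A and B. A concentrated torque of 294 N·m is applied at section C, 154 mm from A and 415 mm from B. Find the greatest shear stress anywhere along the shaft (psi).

With uniform GJ and both ends fixed, compatibility θ_AC = θ_CB gives T_A·a = T_B·b, together with T_A + T_B = T₀.
T_A = T₀·b/(a+b) = 294.0·415/569.0 = 214.4 N·m; T_B = 79.57 N·m.
τ in each portion: τ_AC = 3.15×10^7 Pa, τ_CB = 1.17×10^7 Pa; maximum is in AC.
τ_max = T_AC·r/J = 214.4·0.0163/1.11×10^-7 = 3.152×10^7 Pa.

4570 psi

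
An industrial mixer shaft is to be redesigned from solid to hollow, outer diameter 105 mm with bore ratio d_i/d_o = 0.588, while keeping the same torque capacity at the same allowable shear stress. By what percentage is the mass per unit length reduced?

28.8 %

Equal τ_max and T ⇒ the solid shaft needs d_s³ = d_o³(1−k⁴), so d_s = 105·(1−0.588⁴)^(1/3) = 100.6 mm.
Area ratio A_h/A_s = d_o²(1−k²)/d_s² = (1−k²)/(1−k⁴)^(2/3) = 0.7122.
Mass saving = 1 − 0.7122 = 28.8 %.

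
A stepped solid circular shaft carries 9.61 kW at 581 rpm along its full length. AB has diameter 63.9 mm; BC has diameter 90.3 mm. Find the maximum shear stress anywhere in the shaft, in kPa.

ω = 2π·581/60 = 60.84 rad/s, so T = P/ω = 9.61×10³ / 60.84 = 157.9 N·m.
Under the same torque, τ_max = 16T/(πd³) is largest where d is smallest — segment AB (d = 63.9 mm).
τ_max = 16·157.9/(π·(0.0639)³) = 3.083×10^6 Pa.

3080 kPa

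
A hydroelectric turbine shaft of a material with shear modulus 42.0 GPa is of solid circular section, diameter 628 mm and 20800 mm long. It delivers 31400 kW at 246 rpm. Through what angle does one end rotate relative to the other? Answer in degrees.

ω = 2π·246/60 = 25.76 rad/s, so T = P/ω = 31400×10³ / 25.76 = 1.219e6 N·m.
J = πd⁴/32 = π(0.628)⁴/32 = 0.01527 m⁴.
θ = T·L/(G·J) = 1.219e6 × 20.8 / (42.0×10⁹ × 0.01527) = 0.03953 rad.

2.26°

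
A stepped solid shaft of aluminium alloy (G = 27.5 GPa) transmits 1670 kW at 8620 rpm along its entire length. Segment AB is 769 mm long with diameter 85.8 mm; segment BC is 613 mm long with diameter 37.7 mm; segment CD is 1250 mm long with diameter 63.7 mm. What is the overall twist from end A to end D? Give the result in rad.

0.270 rad

ω = 2π·8620/60 = 902.7 rad/s, so T = P/ω = 1670×10³ / 902.7 = 1850 N·m.
J_AB = π(0.0858)⁴/32 = 5.32×10^-6 m⁴; J_BC = π(0.0377)⁴/32 = 1.98×10^-7 m⁴; J_CD = π(0.0637)⁴/32 = 1.62×10^-6 m⁴.
θ = (T/G)·Σ L_i/J_i = (1850/27.5×10⁹)·(0.769/5.32×10^-6 + 0.613/1.98×10^-7 + 1.25/1.62×10^-6) = 0.2697 rad.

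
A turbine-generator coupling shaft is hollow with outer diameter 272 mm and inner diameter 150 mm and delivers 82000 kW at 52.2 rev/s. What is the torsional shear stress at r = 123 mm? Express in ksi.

ω = 2π·52.2 = 328.0 rad/s, so T = P/ω = 82000×10³ / 328.0 = 250000 N·m.
J = π(d_o⁴ − d_i⁴)/32 = π(0.272⁴ − 0.150⁴)/32 = 4.877×10^-4 m⁴.
Shear stress varies linearly with radius: τ = T·r/J = 250000 × 0.123 / 4.877×10^-4 = 6.306×10^7 Pa.

9.15 ksi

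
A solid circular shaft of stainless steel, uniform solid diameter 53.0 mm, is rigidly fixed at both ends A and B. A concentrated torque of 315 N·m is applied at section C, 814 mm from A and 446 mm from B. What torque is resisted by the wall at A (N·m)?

112 N·m

With uniform GJ and both ends fixed, compatibility θ_AC = θ_CB gives T_A·a = T_B·b, together with T_A + T_B = T₀.
T_A = T₀·b/(a+b) = 315.0·446/1260 = 111.5 N·m; T_B = 203.5 N·m.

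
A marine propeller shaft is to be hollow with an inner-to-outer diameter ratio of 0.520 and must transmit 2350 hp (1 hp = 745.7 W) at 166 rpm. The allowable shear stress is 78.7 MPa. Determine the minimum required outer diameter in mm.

ω = 2π·166/60 = 17.38 rad/s, so T = P/ω = 2350×745.7 / 17.38 = 100800 N·m.
For a hollow shaft with d_i/d_o = 0.520: τ_max = 16T/(π d_o³ (1−k⁴)), so d_o = [16T/(π τ_allow (1−k⁴))]^(1/3) = [16·100800/(π·7.87×10^7·0.9269)]^(1/3) = 0.1916 m.

192 mm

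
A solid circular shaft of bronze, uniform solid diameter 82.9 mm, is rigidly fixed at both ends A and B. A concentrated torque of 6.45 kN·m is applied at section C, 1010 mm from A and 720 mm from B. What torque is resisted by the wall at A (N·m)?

2680 N·m

With uniform GJ and both ends fixed, compatibility θ_AC = θ_CB gives T_A·a = T_B·b, together with T_A + T_B = T₀.
T_A = T₀·b/(a+b) = 6450·720/1730 = 2684 N·m; T_B = 3766 N·m.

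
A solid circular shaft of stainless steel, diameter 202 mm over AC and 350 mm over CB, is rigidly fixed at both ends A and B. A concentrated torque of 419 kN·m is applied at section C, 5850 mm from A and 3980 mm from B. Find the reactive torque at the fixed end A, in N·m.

29400 N·m

Compatibility: T_A·a/J_AC = T_B·b/J_CB with T_A + T_B = T₀.
J_AC = 1.63×10^-4 m⁴, J_CB = 1.47×10^-3 m⁴, so T_A = T₀·(J_AC/a)/((J_AC/a)+(J_CB/b)) = 29410 N·m, T_B = 389600 N·m.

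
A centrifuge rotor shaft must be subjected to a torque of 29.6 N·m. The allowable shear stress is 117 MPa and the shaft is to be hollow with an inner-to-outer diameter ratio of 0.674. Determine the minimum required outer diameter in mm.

11.8 mm

For a hollow shaft with d_i/d_o = 0.674: τ_max = 16T/(π d_o³ (1−k⁴)), so d_o = [16T/(π τ_allow (1−k⁴))]^(1/3) = [16·29.60/(π·1.17×10^8·0.7936)]^(1/3) = 0.01175 m.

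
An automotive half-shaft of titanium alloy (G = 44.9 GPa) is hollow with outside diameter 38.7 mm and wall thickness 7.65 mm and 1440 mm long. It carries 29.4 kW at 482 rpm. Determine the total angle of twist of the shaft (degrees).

ω = 2π·482/60 = 50.47 rad/s, so T = P/ω = 29.4×10³ / 50.47 = 582.5 N·m.
J = π(d_o⁴ − d_i⁴)/32 = π(0.0387⁴ − 0.0234⁴)/32 = 1.908×10^-7 m⁴.
θ = T·L/(G·J) = 582.5 × 1.44 / (44.9×10⁹ × 1.908×10^-7) = 0.09792 rad.

5.61°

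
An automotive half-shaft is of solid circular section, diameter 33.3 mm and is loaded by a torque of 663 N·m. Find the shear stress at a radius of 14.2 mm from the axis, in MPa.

78.0 MPa

J = πd⁴/32 = π(0.0333)⁴/32 = 1.207×10^-7 m⁴.
Shear stress varies linearly with radius: τ = T·r/J = 663.0 × 0.0142 / 1.207×10^-7 = 7.799×10^7 Pa.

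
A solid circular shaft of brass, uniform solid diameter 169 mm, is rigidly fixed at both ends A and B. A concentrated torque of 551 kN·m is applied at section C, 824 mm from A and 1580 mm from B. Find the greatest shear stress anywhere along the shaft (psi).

With uniform GJ and both ends fixed, compatibility θ_AC = θ_CB gives T_A·a = T_B·b, together with T_A + T_B = T₀.
T_A = T₀·b/(a+b) = 551000·1580/2404 = 362100 N·m; T_B = 188900 N·m.
τ in each portion: τ_AC = 3.82×10^8 Pa, τ_CB = 1.99×10^8 Pa; maximum is in AC.
τ_max = T_AC·r/J = 362100·0.0845/8.01×10^-5 = 3.821×10^8 Pa.

55400 psi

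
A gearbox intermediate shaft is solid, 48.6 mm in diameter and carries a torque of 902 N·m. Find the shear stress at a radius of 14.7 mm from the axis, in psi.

3510 psi

J = πd⁴/32 = π(0.0486)⁴/32 = 5.477×10^-7 m⁴.
Shear stress varies linearly with radius: τ = T·r/J = 902.0 × 0.0147 / 5.477×10^-7 = 2.421×10^7 Pa.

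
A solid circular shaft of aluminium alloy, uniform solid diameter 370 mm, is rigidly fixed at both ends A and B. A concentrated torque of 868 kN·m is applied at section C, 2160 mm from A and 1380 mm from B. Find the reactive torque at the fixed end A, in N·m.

338000 N·m

With uniform GJ and both ends fixed, compatibility θ_AC = θ_CB gives T_A·a = T_B·b, together with T_A + T_B = T₀.
T_A = T₀·b/(a+b) = 868000·1380/3540 = 338400 N·m; T_B = 529600 N·m.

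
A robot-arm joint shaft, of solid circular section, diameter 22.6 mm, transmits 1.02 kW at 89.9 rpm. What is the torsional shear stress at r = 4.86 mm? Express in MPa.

ω = 2π·89.9/60 = 9.414 rad/s, so T = P/ω = 1.02×10³ / 9.414 = 108.3 N·m.
J = πd⁴/32 = π(0.0226)⁴/32 = 2.561×10^-8 m⁴.
Shear stress varies linearly with radius: τ = T·r/J = 108.3 × 0.00486 / 2.561×10^-8 = 2.056×10^7 Pa.

20.6 MPa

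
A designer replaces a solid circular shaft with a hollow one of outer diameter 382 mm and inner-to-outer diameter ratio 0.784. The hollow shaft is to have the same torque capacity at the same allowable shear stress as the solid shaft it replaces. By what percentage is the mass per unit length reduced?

47.1 %

Equal τ_max and T ⇒ the solid shaft needs d_s³ = d_o³(1−k⁴), so d_s = 382·(1−0.784⁴)^(1/3) = 326.1 mm.
Area ratio A_h/A_s = d_o²(1−k²)/d_s² = (1−k²)/(1−k⁴)^(2/3) = 0.5287.
Mass saving = 1 − 0.5287 = 47.1 %.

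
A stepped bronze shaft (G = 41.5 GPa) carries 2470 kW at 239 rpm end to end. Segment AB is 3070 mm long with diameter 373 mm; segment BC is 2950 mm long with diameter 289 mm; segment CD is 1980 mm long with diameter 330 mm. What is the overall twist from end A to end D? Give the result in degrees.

ω = 2π·239/60 = 25.03 rad/s, so T = P/ω = 2470×10³ / 25.03 = 98690 N·m.
J_AB = π(0.373)⁴/32 = 1.90×10^-3 m⁴; J_BC = π(0.289)⁴/32 = 6.85×10^-4 m⁴; J_CD = π(0.330)⁴/32 = 1.16×10^-3 m⁴.
θ = (T/G)·Σ L_i/J_i = (98690/41.5×10⁹)·(3.07/1.90×10^-3 + 2.95/6.85×10^-4 + 1.98/1.16×10^-3) = 0.01813 rad.

1.04°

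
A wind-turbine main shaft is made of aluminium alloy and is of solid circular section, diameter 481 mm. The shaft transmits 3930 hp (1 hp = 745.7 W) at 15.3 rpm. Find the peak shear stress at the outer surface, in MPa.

ω = 2π·15.3/60 = 1.602 rad/s, so T = P/ω = 3930×745.7 / 1.602 = 1.829e6 N·m.
J = πd⁴/32 = π(0.481)⁴/32 = 5.255×10^-3 m⁴.
τ_max = T·r/J = 1.829e6 × 0.240 / 5.255×10^-3 = 8.371×10^7 Pa.

83.7 MPa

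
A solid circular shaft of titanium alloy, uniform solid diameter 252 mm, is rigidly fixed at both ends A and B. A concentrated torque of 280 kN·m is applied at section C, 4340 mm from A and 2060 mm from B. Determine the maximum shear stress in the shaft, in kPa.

60400 kPa

With uniform GJ and both ends fixed, compatibility θ_AC = θ_CB gives T_A·a = T_B·b, together with T_A + T_B = T₀.
T_A = T₀·b/(a+b) = 280000·2060/6400 = 90120 N·m; T_B = 189900 N·m.
τ in each portion: τ_AC = 2.87×10^7 Pa, τ_CB = 6.04×10^7 Pa; maximum is in CB.
τ_max = T_CB·r/J = 189900·0.126/3.96×10^-4 = 6.043×10^7 Pa.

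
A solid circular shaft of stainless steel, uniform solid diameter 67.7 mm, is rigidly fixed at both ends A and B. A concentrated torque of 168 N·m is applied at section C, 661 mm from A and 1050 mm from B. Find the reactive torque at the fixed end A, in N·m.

With uniform GJ and both ends fixed, compatibility θ_AC = θ_CB gives T_A·a = T_B·b, together with T_A + T_B = T₀.
T_A = T₀·b/(a+b) = 168.0·1050/1711 = 103.1 N·m; T_B = 64.90 N·m.

103 N·m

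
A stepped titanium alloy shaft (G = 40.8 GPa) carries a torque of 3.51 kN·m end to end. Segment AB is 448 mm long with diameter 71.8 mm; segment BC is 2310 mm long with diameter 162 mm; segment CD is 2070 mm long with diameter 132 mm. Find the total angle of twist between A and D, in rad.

0.0237 rad

J_AB = π(0.0718)⁴/32 = 2.61×10^-6 m⁴; J_BC = π(0.162)⁴/32 = 6.76×10^-5 m⁴; J_CD = π(0.132)⁴/32 = 2.98×10^-5 m⁴.
θ = (T/G)·Σ L_i/J_i = (3510/40.8×10⁹)·(0.448/2.61×10^-6 + 2.31/6.76×10^-5 + 2.07/2.98×10^-5) = 0.02369 rad.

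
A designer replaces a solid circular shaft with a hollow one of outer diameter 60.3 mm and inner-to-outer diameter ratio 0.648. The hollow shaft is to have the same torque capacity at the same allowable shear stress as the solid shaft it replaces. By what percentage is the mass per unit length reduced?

Equal τ_max and T ⇒ the solid shaft needs d_s³ = d_o³(1−k⁴), so d_s = 60.3·(1−0.648⁴)^(1/3) = 56.52 mm.
Area ratio A_h/A_s = d_o²(1−k²)/d_s² = (1−k²)/(1−k⁴)^(2/3) = 0.6602.
Mass saving = 1 − 0.6602 = 34.0 %.

34.0 %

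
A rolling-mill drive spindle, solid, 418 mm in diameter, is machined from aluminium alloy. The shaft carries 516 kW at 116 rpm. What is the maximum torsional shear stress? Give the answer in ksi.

0.430 ksi

ω = 2π·116/60 = 12.15 rad/s, so T = P/ω = 516×10³ / 12.15 = 42480 N·m.
J = πd⁴/32 = π(0.418)⁴/32 = 2.997×10^-3 m⁴.
τ_max = T·r/J = 42480 × 0.209 / 2.997×10^-3 = 2.962×10^6 Pa.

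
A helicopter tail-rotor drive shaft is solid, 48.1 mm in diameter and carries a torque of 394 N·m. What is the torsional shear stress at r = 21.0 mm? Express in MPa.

J = πd⁴/32 = π(0.0481)⁴/32 = 5.255×10^-7 m⁴.
Shear stress varies linearly with radius: τ = T·r/J = 394.0 × 0.0210 / 5.255×10^-7 = 1.574×10^7 Pa.

15.7 MPa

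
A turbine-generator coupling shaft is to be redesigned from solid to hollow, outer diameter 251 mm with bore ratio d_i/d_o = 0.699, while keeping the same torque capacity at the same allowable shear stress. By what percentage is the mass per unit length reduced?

38.7 %

Equal τ_max and T ⇒ the solid shaft needs d_s³ = d_o³(1−k⁴), so d_s = 251·(1−0.699⁴)^(1/3) = 229.2 mm.
Area ratio A_h/A_s = d_o²(1−k²)/d_s² = (1−k²)/(1−k⁴)^(2/3) = 0.6134.
Mass saving = 1 − 0.6134 = 38.7 %.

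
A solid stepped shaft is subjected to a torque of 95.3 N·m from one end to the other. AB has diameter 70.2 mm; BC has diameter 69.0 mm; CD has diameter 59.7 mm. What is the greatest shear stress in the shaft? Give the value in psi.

331 psi

Under the same torque, τ_max = 16T/(πd³) is largest where d is smallest — segment CD (d = 59.7 mm).
τ_max = 16·95.30/(π·(0.0597)³) = 2.281×10^6 Pa.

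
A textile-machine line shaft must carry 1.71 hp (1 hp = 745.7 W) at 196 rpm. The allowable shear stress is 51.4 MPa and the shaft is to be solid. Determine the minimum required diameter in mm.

18.3 mm

ω = 2π·196/60 = 20.53 rad/s, so T = P/ω = 1.71×745.7 / 20.53 = 62.13 N·m.
For a solid shaft τ_max = 16T/(πd³), so d = (16T/(π τ_allow))^(1/3) = (16·62.13/(π·5.14×10^7))^(1/3) = 0.01833 m.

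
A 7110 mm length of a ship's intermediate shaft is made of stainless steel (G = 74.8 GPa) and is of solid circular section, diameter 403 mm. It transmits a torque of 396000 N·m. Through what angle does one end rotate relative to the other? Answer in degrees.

J = πd⁴/32 = π(0.403)⁴/32 = 2.590×10^-3 m⁴.
θ = T·L/(G·J) = 396000 × 7.11 / (74.8×10⁹ × 2.590×10^-3) = 0.01454 rad.

0.833°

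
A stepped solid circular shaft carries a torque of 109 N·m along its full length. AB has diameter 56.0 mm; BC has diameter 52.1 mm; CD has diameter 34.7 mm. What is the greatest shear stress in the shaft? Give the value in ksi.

Under the same torque, τ_max = 16T/(πd³) is largest where d is smallest — segment CD (d = 34.7 mm).
τ_max = 16·109.0/(π·(0.0347)³) = 1.329×10^7 Pa.

1.93 ksi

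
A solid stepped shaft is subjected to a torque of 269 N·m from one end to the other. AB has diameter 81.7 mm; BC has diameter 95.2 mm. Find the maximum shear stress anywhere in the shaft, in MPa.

Under the same torque, τ_max = 16T/(πd³) is largest where d is smallest — segment AB (d = 81.7 mm).
τ_max = 16·269.0/(π·(0.0817)³) = 2.512×10^6 Pa.

2.51 MPa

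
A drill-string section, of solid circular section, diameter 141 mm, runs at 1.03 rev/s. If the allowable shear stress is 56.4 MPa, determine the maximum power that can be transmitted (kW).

201 kW

J = πd⁴/32 = π(0.141)⁴/32 = 3.880×10^-5 m⁴.
T_max = τ_allow·J/r = 5.64×10^7 × 3.880×10^-5 / 0.0705 = 31040 N·m.
ω = 2π·1.03 = 6.472 rad/s, so P_max = T_max·ω = 2.009×10^5 W.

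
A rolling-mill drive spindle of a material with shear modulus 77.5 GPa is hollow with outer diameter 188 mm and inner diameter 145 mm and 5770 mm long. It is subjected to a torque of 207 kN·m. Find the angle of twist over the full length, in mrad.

J = π(d_o⁴ − d_i⁴)/32 = π(0.188⁴ − 0.145⁴)/32 = 7.924×10^-5 m⁴.
θ = T·L/(G·J) = 207000 × 5.77 / (77.5×10⁹ × 7.924×10^-5) = 0.1945 rad.

194 mrad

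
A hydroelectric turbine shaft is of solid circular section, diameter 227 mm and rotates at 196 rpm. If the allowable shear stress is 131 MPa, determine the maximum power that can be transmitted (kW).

J = πd⁴/32 = π(0.227)⁴/32 = 2.607×10^-4 m⁴.
T_max = τ_allow·J/r = 1.31×10^8 × 2.607×10^-4 / 0.114 = 300900 N·m.
ω = 2π·196/60 = 20.53 rad/s, so P_max = T_max·ω = 6.175×10^6 W.

6180 kW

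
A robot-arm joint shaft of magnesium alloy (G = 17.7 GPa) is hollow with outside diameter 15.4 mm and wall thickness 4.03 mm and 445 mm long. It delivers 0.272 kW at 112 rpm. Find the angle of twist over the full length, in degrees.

ω = 2π·112/60 = 11.73 rad/s, so T = P/ω = 0.272×10³ / 11.73 = 23.19 N·m.
J = π(d_o⁴ − d_i⁴)/32 = π(0.0154⁴ − 0.00734⁴)/32 = 5.237×10^-9 m⁴.
θ = T·L/(G·J) = 23.19 × 0.445 / (17.7×10⁹ × 5.237×10^-9) = 0.1113 rad.

6.38°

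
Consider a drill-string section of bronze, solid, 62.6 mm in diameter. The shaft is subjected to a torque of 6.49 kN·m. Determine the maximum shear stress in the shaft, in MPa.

135 MPa

J = πd⁴/32 = π(0.0626)⁴/32 = 1.508×10^-6 m⁴.
τ_max = T·r/J = 6490 × 0.0313 / 1.508×10^-6 = 1.347×10^8 Pa.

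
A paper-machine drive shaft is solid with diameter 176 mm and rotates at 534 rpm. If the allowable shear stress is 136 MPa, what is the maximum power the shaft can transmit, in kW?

8140 kW

J = πd⁴/32 = π(0.176)⁴/32 = 9.420×10^-5 m⁴.
T_max = τ_allow·J/r = 1.36×10^8 × 9.420×10^-5 / 0.0880 = 145600 N·m.
ω = 2π·534/60 = 55.92 rad/s, so P_max = T_max·ω = 8.141×10^6 W.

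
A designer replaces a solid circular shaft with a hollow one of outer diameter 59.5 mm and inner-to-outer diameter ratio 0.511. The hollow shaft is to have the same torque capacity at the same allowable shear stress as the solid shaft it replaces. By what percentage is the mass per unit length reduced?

22.6 %

Equal τ_max and T ⇒ the solid shaft needs d_s³ = d_o³(1−k⁴), so d_s = 59.5·(1−0.511⁴)^(1/3) = 58.12 mm.
Area ratio A_h/A_s = d_o²(1−k²)/d_s² = (1−k²)/(1−k⁴)^(2/3) = 0.7745.
Mass saving = 1 − 0.7745 = 22.6 %.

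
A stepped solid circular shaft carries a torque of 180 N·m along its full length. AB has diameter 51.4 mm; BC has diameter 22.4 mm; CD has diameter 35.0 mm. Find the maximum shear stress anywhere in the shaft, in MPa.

Under the same torque, τ_max = 16T/(πd³) is largest where d is smallest — segment BC (d = 22.4 mm).
τ_max = 16·180.0/(π·(0.0224)³) = 8.156×10^7 Pa.

81.6 MPa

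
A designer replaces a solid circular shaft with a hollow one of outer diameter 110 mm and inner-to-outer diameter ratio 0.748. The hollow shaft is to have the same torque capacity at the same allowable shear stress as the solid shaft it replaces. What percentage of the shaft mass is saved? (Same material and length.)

43.4 %

Equal τ_max and T ⇒ the solid shaft needs d_s³ = d_o³(1−k⁴), so d_s = 110·(1−0.748⁴)^(1/3) = 97.06 mm.
Area ratio A_h/A_s = d_o²(1−k²)/d_s² = (1−k²)/(1−k⁴)^(2/3) = 0.5658.
Mass saving = 1 − 0.5658 = 43.4 %.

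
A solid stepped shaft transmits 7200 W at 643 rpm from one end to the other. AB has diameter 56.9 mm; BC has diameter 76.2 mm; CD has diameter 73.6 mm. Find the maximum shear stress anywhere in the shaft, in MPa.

2.96 MPa

ω = 2π·643/60 = 67.33 rad/s, so T = P/ω = 7200 / 67.33 = 106.9 N·m.
Under the same torque, τ_max = 16T/(πd³) is largest where d is smallest — segment AB (d = 56.9 mm).
τ_max = 16·106.9/(π·(0.0569)³) = 2.956×10^6 Pa.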